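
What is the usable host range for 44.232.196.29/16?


Network: 44.232.0.0
Broadcast: 44.232.255.255
First usable = network + 1
Last usable = broadcast - 1
Range: 44.232.0.1 to 44.232.255.254


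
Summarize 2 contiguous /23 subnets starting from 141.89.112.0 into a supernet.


Original prefix: /23
Number of subnets: 2 = 2^1
New prefix = 23 - 1 = 22
Supernet: 141.89.112.0/22


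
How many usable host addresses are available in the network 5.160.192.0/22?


Host bits = 32 - 22 = 10
Total addresses = 2^10 = 1024
Usable = total - 2 (network and broadcast)
Usable hosts: 1022


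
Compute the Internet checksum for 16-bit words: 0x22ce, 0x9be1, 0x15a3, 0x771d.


Sum all words (with carry folding):
+ 0x22ce = 0x22ce
+ 0x9be1 = 0xbeaf
+ 0x15a3 = 0xd452
+ 0x771d = 0x4b70
One's complement: ~0x4b70
Checksum = 0xb48f


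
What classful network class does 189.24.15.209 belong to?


First octet: 189
Binary: 10111101
10xxxxxx -> Class B (128-191)
Class B, default mask 255.255.0.0 (/16)


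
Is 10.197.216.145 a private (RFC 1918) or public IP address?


RFC 1918 private ranges:
  10.0.0.0/8 (10.0.0.0 - 10.255.255.255)
  172.16.0.0/12 (172.16.0.0 - 172.31.255.255)
  192.168.0.0/16 (192.168.0.0 - 192.168.255.255)
Private (in 10.0.0.0/8)


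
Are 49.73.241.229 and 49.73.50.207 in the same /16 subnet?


Mask: 255.255.0.0
49.73.241.229 AND mask = 49.73.0.0
49.73.50.207 AND mask = 49.73.0.0
Yes, same subnet (49.73.0.0)


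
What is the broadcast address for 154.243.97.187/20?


Network: 154.243.96.0/20
Host bits = 12
Set all host bits to 1:
Broadcast: 154.243.111.255


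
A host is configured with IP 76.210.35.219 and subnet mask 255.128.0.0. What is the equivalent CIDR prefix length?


Binary: 11111111.10000000.00000000.00000000
Count leading 1s
Prefix: /9


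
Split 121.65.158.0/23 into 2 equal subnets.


New prefix = 23 + 1 = 24
Each subnet has 256 addresses
  121.65.158.0/24
  121.65.159.0/24
Subnets: 121.65.158.0/24, 121.65.159.0/24


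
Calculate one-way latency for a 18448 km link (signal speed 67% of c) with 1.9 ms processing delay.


Speed = 0.67 * 3e5 km/s = 201000 km/s
Propagation delay = 18448 / 201000 = 0.0918 s = 91.7811 ms
Processing delay = 1.9 ms
Total one-way latency = 93.6811 ms


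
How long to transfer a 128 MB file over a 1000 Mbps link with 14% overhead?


Effective throughput = 1000 * (1 - 14/100) = 860 Mbps
File size in Mb = 128 * 8 = 1024 Mb
Time = 1024 / 860
Time = 1.1907 seconds


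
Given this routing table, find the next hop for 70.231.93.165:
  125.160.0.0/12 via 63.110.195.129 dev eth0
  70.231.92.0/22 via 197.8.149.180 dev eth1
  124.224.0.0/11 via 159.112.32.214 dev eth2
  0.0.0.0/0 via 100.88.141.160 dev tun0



Longest prefix match for 70.231.93.165:
  /12 125.160.0.0: no
  /22 70.231.92.0: MATCH
  /11 124.224.0.0: no
  /0 0.0.0.0: MATCH
Selected: next-hop 197.8.149.180 via eth1 (matched /22)


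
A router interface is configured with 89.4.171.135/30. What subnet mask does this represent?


/30 means 30 network bits, 2 host bits
Binary: 11111111111111111111111111111100
Mask: 255.255.255.252


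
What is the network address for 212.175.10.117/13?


IP:   11010100.10101111.00001010.01110101
Mask: 11111111.11111000.00000000.00000000
AND operation:
Net:  11010100.10101000.00000000.00000000
Network: 212.168.0.0/13


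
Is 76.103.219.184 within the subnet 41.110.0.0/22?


Subnet network: 41.110.0.0
Test IP AND mask: 76.103.216.0
No, 76.103.219.184 is not in 41.110.0.0/22


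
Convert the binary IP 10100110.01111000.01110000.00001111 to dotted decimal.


10100110 = 166
01111000 = 120
01110000 = 112
00001111 = 15
IP: 166.120.112.15


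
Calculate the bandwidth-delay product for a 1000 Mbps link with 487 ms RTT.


BDP = bandwidth * RTT
= 1000 Mbps * 487 ms
= 1000 * 1e6 * 487 / 1000 bits
= 487000000 bits
= 60875000 bytes
= 59448.2422 KB
BDP = 487000000 bits (60875000 bytes)


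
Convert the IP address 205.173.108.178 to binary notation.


205 = 11001101
173 = 10101101
108 = 01101100
178 = 10110010
Binary: 11001101.10101101.01101100.10110010


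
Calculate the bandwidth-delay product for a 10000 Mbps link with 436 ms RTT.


BDP = bandwidth * RTT
= 10000 Mbps * 436 ms
= 10000 * 1e6 * 436 / 1000 bits
= 4360000000 bits
= 545000000 bytes
= 532226.5625 KB
BDP = 4360000000 bits (545000000 bytes)


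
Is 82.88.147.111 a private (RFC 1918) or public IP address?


RFC 1918 private ranges:
  10.0.0.0/8 (10.0.0.0 - 10.255.255.255)
  172.16.0.0/12 (172.16.0.0 - 172.31.255.255)
  192.168.0.0/16 (192.168.0.0 - 192.168.255.255)
Public (not in any RFC 1918 range)


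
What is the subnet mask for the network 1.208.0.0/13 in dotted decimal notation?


/13 means 13 network bits, 19 host bits
Binary: 11111111111110000000000000000000
Mask: 255.248.0.0


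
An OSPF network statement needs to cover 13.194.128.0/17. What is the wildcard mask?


Subnet mask: 255.255.128.0
Wildcard = 255.255.255.255 - subnet mask
255 - 255 = 0
255 - 255 = 0
255 - 128 = 127
255 - 0 = 255
Wildcard: 0.0.127.255


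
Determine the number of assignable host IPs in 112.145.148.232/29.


Host bits = 32 - 29 = 3
Total addresses = 2^3 = 8
Usable = total - 2 (network and broadcast)
Usable hosts: 6


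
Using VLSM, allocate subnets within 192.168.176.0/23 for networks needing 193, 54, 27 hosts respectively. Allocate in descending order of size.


193 hosts -> /24 (254 usable): 192.168.176.0/24
54 hosts -> /26 (62 usable): 192.168.177.0/26
27 hosts -> /27 (30 usable): 192.168.177.64/27
Allocation: 192.168.176.0/24 (193 hosts, 254 usable); 192.168.177.0/26 (54 hosts, 62 usable); 192.168.177.64/27 (27 hosts, 30 usable)


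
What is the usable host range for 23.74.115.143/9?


Network: 23.0.0.0
Broadcast: 23.127.255.255
First usable = network + 1
Last usable = broadcast - 1
Range: 23.0.0.1 to 23.127.255.254


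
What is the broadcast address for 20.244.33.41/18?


Network: 20.244.0.0/18
Host bits = 14
Set all host bits to 1:
Broadcast: 20.244.63.255


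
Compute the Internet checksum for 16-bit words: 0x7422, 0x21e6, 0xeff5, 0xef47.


Sum all words (with carry folding):
+ 0x7422 = 0x7422
+ 0x21e6 = 0x9608
+ 0xeff5 = 0x85fe
+ 0xef47 = 0x7546
One's complement: ~0x7546
Checksum = 0x8ab9


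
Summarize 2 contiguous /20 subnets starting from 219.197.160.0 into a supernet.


Original prefix: /20
Number of subnets: 2 = 2^1
New prefix = 20 - 1 = 19
Supernet: 219.197.160.0/19


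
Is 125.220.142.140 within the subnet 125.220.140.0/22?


Subnet network: 125.220.140.0
Test IP AND mask: 125.220.140.0
Yes, 125.220.142.140 is in 125.220.140.0/22


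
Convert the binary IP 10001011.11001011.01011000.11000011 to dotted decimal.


10001011 = 139
11001011 = 203
01011000 = 88
11000011 = 195
IP: 139.203.88.195


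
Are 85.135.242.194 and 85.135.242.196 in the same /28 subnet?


Mask: 255.255.255.240
85.135.242.194 AND mask = 85.135.242.192
85.135.242.196 AND mask = 85.135.242.192
Yes, same subnet (85.135.242.192)


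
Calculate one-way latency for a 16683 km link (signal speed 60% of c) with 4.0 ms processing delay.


Speed = 0.6 * 3e5 km/s = 180000 km/s
Propagation delay = 16683 / 180000 = 0.0927 s = 92.6833 ms
Processing delay = 4.0 ms
Total one-way latency = 96.6833 ms


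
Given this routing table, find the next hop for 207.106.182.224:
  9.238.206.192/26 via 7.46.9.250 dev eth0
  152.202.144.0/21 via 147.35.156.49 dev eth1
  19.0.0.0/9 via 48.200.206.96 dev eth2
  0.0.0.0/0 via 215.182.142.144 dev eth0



Longest prefix match for 207.106.182.224:
  /26 9.238.206.192: no
  /21 152.202.144.0: no
  /9 19.0.0.0: no
  /0 0.0.0.0: MATCH
Selected: next-hop 215.182.142.144 via eth0 (matched /0)


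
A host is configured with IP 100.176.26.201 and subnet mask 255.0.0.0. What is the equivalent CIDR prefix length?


Binary: 11111111.00000000.00000000.00000000
Count leading 1s
Prefix: /8


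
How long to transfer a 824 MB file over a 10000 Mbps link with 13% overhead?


Effective throughput = 10000 * (1 - 13/100) = 8700 Mbps
File size in Mb = 824 * 8 = 6592 Mb
Time = 6592 / 8700
Time = 0.7577 seconds


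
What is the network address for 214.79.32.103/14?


IP:   11010110.01001111.00100000.01100111
Mask: 11111111.11111100.00000000.00000000
AND operation:
Net:  11010110.01001100.00000000.00000000
Network: 214.76.0.0/14


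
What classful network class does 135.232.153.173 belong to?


First octet: 135
Binary: 10000111
10xxxxxx -> Class B (128-191)
Class B, default mask 255.255.0.0 (/16)


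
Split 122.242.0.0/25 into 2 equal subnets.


New prefix = 25 + 1 = 26
Each subnet has 64 addresses
  122.242.0.0/26
  122.242.0.64/26
Subnets: 122.242.0.0/26, 122.242.0.64/26


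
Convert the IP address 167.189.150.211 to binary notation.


167 = 10100111
189 = 10111101
150 = 10010110
211 = 11010011
Binary: 10100111.10111101.10010110.11010011


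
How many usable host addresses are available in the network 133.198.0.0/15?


Host bits = 32 - 15 = 17
Total addresses = 2^17 = 131072
Usable = total - 2 (network and broadcast)
Usable hosts: 131070


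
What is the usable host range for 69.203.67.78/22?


Network: 69.203.64.0
Broadcast: 69.203.67.255
First usable = network + 1
Last usable = broadcast - 1
Range: 69.203.64.1 to 69.203.67.254


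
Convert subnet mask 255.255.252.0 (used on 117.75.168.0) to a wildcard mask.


Subnet mask: 255.255.252.0
Wildcard = 255.255.255.255 - subnet mask
255 - 255 = 0
255 - 255 = 0
255 - 252 = 3
255 - 0 = 255
Wildcard: 0.0.3.255


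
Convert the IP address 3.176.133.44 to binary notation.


3 = 00000011
176 = 10110000
133 = 10000101
44 = 00101100
Binary: 00000011.10110000.10000101.00101100


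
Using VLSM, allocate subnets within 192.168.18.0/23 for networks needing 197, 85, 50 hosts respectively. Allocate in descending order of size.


197 hosts -> /24 (254 usable): 192.168.18.0/24
85 hosts -> /25 (126 usable): 192.168.19.0/25
50 hosts -> /26 (62 usable): 192.168.19.128/26
Allocation: 192.168.18.0/24 (197 hosts, 254 usable); 192.168.19.0/25 (85 hosts, 126 usable); 192.168.19.128/26 (50 hosts, 62 usable)


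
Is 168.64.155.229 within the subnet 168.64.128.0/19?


Subnet network: 168.64.128.0
Test IP AND mask: 168.64.128.0
Yes, 168.64.155.229 is in 168.64.128.0/19


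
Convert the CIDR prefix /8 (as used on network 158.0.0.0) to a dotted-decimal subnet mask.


/8 means 8 network bits, 24 host bits
Binary: 11111111000000000000000000000000
Mask: 255.0.0.0


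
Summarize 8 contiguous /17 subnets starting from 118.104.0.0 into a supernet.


Original prefix: /17
Number of subnets: 8 = 2^3
New prefix = 17 - 3 = 14
Supernet: 118.104.0.0/14


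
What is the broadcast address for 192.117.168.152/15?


Network: 192.116.0.0/15
Host bits = 17
Set all host bits to 1:
Broadcast: 192.117.255.255


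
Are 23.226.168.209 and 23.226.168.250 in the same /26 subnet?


Mask: 255.255.255.192
23.226.168.209 AND mask = 23.226.168.192
23.226.168.250 AND mask = 23.226.168.192
Yes, same subnet (23.226.168.192)


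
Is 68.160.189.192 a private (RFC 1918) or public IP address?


RFC 1918 private ranges:
  10.0.0.0/8 (10.0.0.0 - 10.255.255.255)
  172.16.0.0/12 (172.16.0.0 - 172.31.255.255)
  192.168.0.0/16 (192.168.0.0 - 192.168.255.255)
Public (not in any RFC 1918 range)


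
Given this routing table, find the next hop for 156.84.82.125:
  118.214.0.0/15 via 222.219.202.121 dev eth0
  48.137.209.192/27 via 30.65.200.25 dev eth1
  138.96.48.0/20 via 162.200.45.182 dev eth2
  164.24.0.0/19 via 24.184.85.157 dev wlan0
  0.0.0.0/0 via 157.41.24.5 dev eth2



Longest prefix match for 156.84.82.125:
  /15 118.214.0.0: no
  /27 48.137.209.192: no
  /20 138.96.48.0: no
  /19 164.24.0.0: no
  /0 0.0.0.0: MATCH
Selected: next-hop 157.41.24.5 via eth2 (matched /0)


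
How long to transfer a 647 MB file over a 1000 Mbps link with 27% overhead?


Effective throughput = 1000 * (1 - 27/100) = 730 Mbps
File size in Mb = 647 * 8 = 5176 Mb
Time = 5176 / 730
Time = 7.0904 seconds


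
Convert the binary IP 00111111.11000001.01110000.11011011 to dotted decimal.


00111111 = 63
11000001 = 193
01110000 = 112
11011011 = 219
IP: 63.193.112.219


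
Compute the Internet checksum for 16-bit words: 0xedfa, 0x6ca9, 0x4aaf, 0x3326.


Sum all words (with carry folding):
+ 0xedfa = 0xedfa
+ 0x6ca9 = 0x5aa4
+ 0x4aaf = 0xa553
+ 0x3326 = 0xd879
One's complement: ~0xd879
Checksum = 0x2786


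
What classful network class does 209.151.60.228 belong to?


First octet: 209
Binary: 11010001
110xxxxx -> Class C (192-223)
Class C, default mask 255.255.255.0 (/24)


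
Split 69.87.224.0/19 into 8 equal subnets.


New prefix = 19 + 3 = 22
Each subnet has 1024 addresses
  69.87.224.0/22
  69.87.228.0/22
  69.87.232.0/22
  69.87.236.0/22
  69.87.240.0/22
  69.87.244.0/22
  69.87.248.0/22
  69.87.252.0/22
Subnets: 69.87.224.0/22, 69.87.228.0/22, 69.87.232.0/22, 69.87.236.0/22, 69.87.240.0/22, 69.87.244.0/22, 69.87.248.0/22, 69.87.252.0/22


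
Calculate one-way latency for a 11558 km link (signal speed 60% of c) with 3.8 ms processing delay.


Speed = 0.6 * 3e5 km/s = 180000 km/s
Propagation delay = 11558 / 180000 = 0.0642 s = 64.2111 ms
Processing delay = 3.8 ms
Total one-way latency = 68.0111 ms


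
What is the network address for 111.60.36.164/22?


IP:   01101111.00111100.00100100.10100100
Mask: 11111111.11111111.11111100.00000000
AND operation:
Net:  01101111.00111100.00100100.00000000
Network: 111.60.36.0/22


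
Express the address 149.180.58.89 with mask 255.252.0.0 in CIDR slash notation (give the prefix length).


Binary: 11111111.11111100.00000000.00000000
Count leading 1s
Prefix: /14


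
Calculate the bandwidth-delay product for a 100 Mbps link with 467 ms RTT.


BDP = bandwidth * RTT
= 100 Mbps * 467 ms
= 100 * 1e6 * 467 / 1000 bits
= 46700000 bits
= 5837500 bytes
= 5700.6836 KB
BDP = 46700000 bits (5837500 bytes)


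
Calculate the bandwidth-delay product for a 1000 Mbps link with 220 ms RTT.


BDP = bandwidth * RTT
= 1000 Mbps * 220 ms
= 1000 * 1e6 * 220 / 1000 bits
= 220000000 bits
= 27500000 bytes
= 26855.4688 KB
BDP = 220000000 bits (27500000 bytes)


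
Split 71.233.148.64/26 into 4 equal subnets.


New prefix = 26 + 2 = 28
Each subnet has 16 addresses
  71.233.148.64/28
  71.233.148.80/28
  71.233.148.96/28
  71.233.148.112/28
Subnets: 71.233.148.64/28, 71.233.148.80/28, 71.233.148.96/28, 71.233.148.112/28


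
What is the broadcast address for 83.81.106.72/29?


Network: 83.81.106.72/29
Host bits = 3
Set all host bits to 1:
Broadcast: 83.81.106.79


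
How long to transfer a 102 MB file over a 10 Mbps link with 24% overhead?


Effective throughput = 10 * (1 - 24/100) = 7.6 Mbps
File size in Mb = 102 * 8 = 816 Mb
Time = 816 / 7.6
Time = 107.3684 seconds


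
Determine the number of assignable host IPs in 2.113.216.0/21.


Host bits = 32 - 21 = 11
Total addresses = 2^11 = 2048
Usable = total - 2 (network and broadcast)
Usable hosts: 2046


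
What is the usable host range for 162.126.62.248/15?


Network: 162.126.0.0
Broadcast: 162.127.255.255
First usable = network + 1
Last usable = broadcast - 1
Range: 162.126.0.1 to 162.127.255.254


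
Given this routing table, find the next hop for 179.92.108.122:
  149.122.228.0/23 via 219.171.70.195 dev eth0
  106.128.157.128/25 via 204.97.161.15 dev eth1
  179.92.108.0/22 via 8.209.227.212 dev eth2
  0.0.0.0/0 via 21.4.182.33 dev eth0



Longest prefix match for 179.92.108.122:
  /23 149.122.228.0: no
  /25 106.128.157.128: no
  /22 179.92.108.0: MATCH
  /0 0.0.0.0: MATCH
Selected: next-hop 8.209.227.212 via eth2 (matched /22)


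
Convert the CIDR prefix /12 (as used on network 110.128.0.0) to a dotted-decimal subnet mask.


/12 means 12 network bits, 20 host bits
Binary: 11111111111100000000000000000000
Mask: 255.240.0.0


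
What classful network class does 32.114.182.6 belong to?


First octet: 32
Binary: 00100000
0xxxxxxx -> Class A (1-126)
Class A, default mask 255.0.0.0 (/8)


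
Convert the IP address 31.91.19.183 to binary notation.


31 = 00011111
91 = 01011011
19 = 00010011
183 = 10110111
Binary: 00011111.01011011.00010011.10110111


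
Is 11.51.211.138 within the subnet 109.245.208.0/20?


Subnet network: 109.245.208.0
Test IP AND mask: 11.51.208.0
No, 11.51.211.138 is not in 109.245.208.0/20


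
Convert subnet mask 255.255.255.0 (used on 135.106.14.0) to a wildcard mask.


Subnet mask: 255.255.255.0
Wildcard = 255.255.255.255 - subnet mask
255 - 255 = 0
255 - 255 = 0
255 - 255 = 0
255 - 0 = 255
Wildcard: 0.0.0.255


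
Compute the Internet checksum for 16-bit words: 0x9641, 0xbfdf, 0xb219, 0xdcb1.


Sum all words (with carry folding):
+ 0x9641 = 0x9641
+ 0xbfdf = 0x5621
+ 0xb219 = 0x083b
+ 0xdcb1 = 0xe4ec
One's complement: ~0xe4ec
Checksum = 0x1b13


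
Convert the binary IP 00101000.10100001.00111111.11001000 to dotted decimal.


00101000 = 40
10100001 = 161
00111111 = 63
11001000 = 200
IP: 40.161.63.200


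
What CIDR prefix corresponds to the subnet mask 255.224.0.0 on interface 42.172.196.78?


Binary: 11111111.11100000.00000000.00000000
Count leading 1s
Prefix: /11


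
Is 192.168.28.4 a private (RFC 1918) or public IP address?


RFC 1918 private ranges:
  10.0.0.0/8 (10.0.0.0 - 10.255.255.255)
  172.16.0.0/12 (172.16.0.0 - 172.31.255.255)
  192.168.0.0/16 (192.168.0.0 - 192.168.255.255)
Private (in 192.168.0.0/16)


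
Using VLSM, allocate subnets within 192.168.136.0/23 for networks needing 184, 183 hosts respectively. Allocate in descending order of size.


184 hosts -> /24 (254 usable): 192.168.136.0/24
183 hosts -> /24 (254 usable): 192.168.137.0/24
Allocation: 192.168.136.0/24 (184 hosts, 254 usable); 192.168.137.0/24 (183 hosts, 254 usable)


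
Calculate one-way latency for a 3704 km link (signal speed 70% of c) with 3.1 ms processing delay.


Speed = 0.7 * 3e5 km/s = 210000 km/s
Propagation delay = 3704 / 210000 = 0.0176 s = 17.6381 ms
Processing delay = 3.1 ms
Total one-way latency = 20.7381 ms


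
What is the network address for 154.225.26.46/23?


IP:   10011010.11100001.00011010.00101110
Mask: 11111111.11111111.11111110.00000000
AND operation:
Net:  10011010.11100001.00011010.00000000
Network: 154.225.26.0/23


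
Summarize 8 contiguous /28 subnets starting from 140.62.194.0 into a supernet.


Original prefix: /28
Number of subnets: 8 = 2^3
New prefix = 28 - 3 = 25
Supernet: 140.62.194.0/25


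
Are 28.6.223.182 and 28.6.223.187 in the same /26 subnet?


Mask: 255.255.255.192
28.6.223.182 AND mask = 28.6.223.128
28.6.223.187 AND mask = 28.6.223.128
Yes, same subnet (28.6.223.128)


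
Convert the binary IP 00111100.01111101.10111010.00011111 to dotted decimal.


00111100 = 60
01111101 = 125
10111010 = 186
00011111 = 31
IP: 60.125.186.31


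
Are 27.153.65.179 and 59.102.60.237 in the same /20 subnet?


Mask: 255.255.240.0
27.153.65.179 AND mask = 27.153.64.0
59.102.60.237 AND mask = 59.102.48.0
No, different subnets (27.153.64.0 vs 59.102.48.0)


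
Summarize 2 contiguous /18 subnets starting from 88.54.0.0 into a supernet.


Original prefix: /18
Number of subnets: 2 = 2^1
New prefix = 18 - 1 = 17
Supernet: 88.54.0.0/17


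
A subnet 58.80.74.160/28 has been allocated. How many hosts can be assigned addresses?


Host bits = 32 - 28 = 4
Total addresses = 2^4 = 16
Usable = total - 2 (network and broadcast)
Usable hosts: 14


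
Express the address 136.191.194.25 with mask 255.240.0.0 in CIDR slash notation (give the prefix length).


Binary: 11111111.11110000.00000000.00000000
Count leading 1s
Prefix: /12


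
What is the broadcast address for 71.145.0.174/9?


Network: 71.128.0.0/9
Host bits = 23
Set all host bits to 1:
Broadcast: 71.255.255.255


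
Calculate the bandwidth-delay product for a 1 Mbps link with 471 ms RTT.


BDP = bandwidth * RTT
= 1 Mbps * 471 ms
= 1 * 1e6 * 471 / 1000 bits
= 471000 bits
= 58875 bytes
= 57.4951 KB
BDP = 471000 bits (58875 bytes)


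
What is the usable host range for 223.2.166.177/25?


Network: 223.2.166.128
Broadcast: 223.2.166.255
First usable = network + 1
Last usable = broadcast - 1
Range: 223.2.166.129 to 223.2.166.254


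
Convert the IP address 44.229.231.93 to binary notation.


44 = 00101100
229 = 11100101
231 = 11100111
93 = 01011101
Binary: 00101100.11100101.11100111.01011101


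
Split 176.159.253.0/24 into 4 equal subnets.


New prefix = 24 + 2 = 26
Each subnet has 64 addresses
  176.159.253.0/26
  176.159.253.64/26
  176.159.253.128/26
  176.159.253.192/26
Subnets: 176.159.253.0/26, 176.159.253.64/26, 176.159.253.128/26, 176.159.253.192/26


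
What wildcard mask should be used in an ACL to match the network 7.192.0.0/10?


Subnet mask: 255.192.0.0
Wildcard = 255.255.255.255 - subnet mask
255 - 255 = 0
255 - 192 = 63
255 - 0 = 255
255 - 0 = 255
Wildcard: 0.63.255.255


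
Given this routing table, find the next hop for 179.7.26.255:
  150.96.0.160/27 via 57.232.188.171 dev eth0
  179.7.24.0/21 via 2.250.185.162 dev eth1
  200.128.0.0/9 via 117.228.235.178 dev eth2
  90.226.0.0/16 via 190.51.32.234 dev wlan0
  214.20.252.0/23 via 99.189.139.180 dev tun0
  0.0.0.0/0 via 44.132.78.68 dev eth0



Longest prefix match for 179.7.26.255:
  /27 150.96.0.160: no
  /21 179.7.24.0: MATCH
  /9 200.128.0.0: no
  /16 90.226.0.0: no
  /23 214.20.252.0: no
  /0 0.0.0.0: MATCH
Selected: next-hop 2.250.185.162 via eth1 (matched /21)


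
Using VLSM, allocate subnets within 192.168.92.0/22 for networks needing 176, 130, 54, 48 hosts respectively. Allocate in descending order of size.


176 hosts -> /24 (254 usable): 192.168.92.0/24
130 hosts -> /24 (254 usable): 192.168.93.0/24
54 hosts -> /26 (62 usable): 192.168.94.0/26
48 hosts -> /26 (62 usable): 192.168.94.64/26
Allocation: 192.168.92.0/24 (176 hosts, 254 usable); 192.168.93.0/24 (130 hosts, 254 usable); 192.168.94.0/26 (54 hosts, 62 usable); 192.168.94.64/26 (48 hosts, 62 usable)


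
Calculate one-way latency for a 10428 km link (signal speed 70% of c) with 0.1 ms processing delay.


Speed = 0.7 * 3e5 km/s = 210000 km/s
Propagation delay = 10428 / 210000 = 0.0497 s = 49.6571 ms
Processing delay = 0.1 ms
Total one-way latency = 49.7571 ms


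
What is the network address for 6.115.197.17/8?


IP:   00000110.01110011.11000101.00010001
Mask: 11111111.00000000.00000000.00000000
AND operation:
Net:  00000110.00000000.00000000.00000000
Network: 6.0.0.0/8


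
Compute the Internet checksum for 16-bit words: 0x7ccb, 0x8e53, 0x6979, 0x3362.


Sum all words (with carry folding):
+ 0x7ccb = 0x7ccb
+ 0x8e53 = 0x0b1f
+ 0x6979 = 0x7498
+ 0x3362 = 0xa7fa
One's complement: ~0xa7fa
Checksum = 0x5805


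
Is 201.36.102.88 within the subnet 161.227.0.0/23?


Subnet network: 161.227.0.0
Test IP AND mask: 201.36.102.0
No, 201.36.102.88 is not in 161.227.0.0/23


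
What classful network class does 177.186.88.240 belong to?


First octet: 177
Binary: 10110001
10xxxxxx -> Class B (128-191)
Class B, default mask 255.255.0.0 (/16)


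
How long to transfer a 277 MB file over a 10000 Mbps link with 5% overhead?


Effective throughput = 10000 * (1 - 5/100) = 9500 Mbps
File size in Mb = 277 * 8 = 2216 Mb
Time = 2216 / 9500
Time = 0.2333 seconds


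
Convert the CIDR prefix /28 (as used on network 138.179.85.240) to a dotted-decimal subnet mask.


/28 means 28 network bits, 4 host bits
Binary: 11111111111111111111111111110000
Mask: 255.255.255.240


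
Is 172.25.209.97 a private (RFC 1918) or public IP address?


RFC 1918 private ranges:
  10.0.0.0/8 (10.0.0.0 - 10.255.255.255)
  172.16.0.0/12 (172.16.0.0 - 172.31.255.255)
  192.168.0.0/16 (192.168.0.0 - 192.168.255.255)
Private (in 172.16.0.0/12)


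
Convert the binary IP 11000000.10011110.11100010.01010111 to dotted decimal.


11000000 = 192
10011110 = 158
11100010 = 226
01010111 = 87
IP: 192.158.226.87


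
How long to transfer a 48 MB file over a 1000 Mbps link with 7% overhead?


Effective throughput = 1000 * (1 - 7/100) = 930.0 Mbps
File size in Mb = 48 * 8 = 384 Mb
Time = 384 / 930.0
Time = 0.4129 seconds


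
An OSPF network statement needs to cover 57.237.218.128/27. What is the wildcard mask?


Subnet mask: 255.255.255.224
Wildcard = 255.255.255.255 - subnet mask
255 - 255 = 0
255 - 255 = 0
255 - 255 = 0
255 - 224 = 31
Wildcard: 0.0.0.31


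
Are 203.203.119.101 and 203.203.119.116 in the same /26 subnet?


Mask: 255.255.255.192
203.203.119.101 AND mask = 203.203.119.64
203.203.119.116 AND mask = 203.203.119.64
Yes, same subnet (203.203.119.64)


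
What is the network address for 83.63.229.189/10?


IP:   01010011.00111111.11100101.10111101
Mask: 11111111.11000000.00000000.00000000
AND operation:
Net:  01010011.00000000.00000000.00000000
Network: 83.0.0.0/10


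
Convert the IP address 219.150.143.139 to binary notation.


219 = 11011011
150 = 10010110
143 = 10001111
139 = 10001011
Binary: 11011011.10010110.10001111.10001011


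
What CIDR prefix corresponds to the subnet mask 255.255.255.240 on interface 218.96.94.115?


Binary: 11111111.11111111.11111111.11110000
Count leading 1s
Prefix: /28


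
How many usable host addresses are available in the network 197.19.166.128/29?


Host bits = 32 - 29 = 3
Total addresses = 2^3 = 8
Usable = total - 2 (network and broadcast)
Usable hosts: 6


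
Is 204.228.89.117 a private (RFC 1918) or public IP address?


RFC 1918 private ranges:
  10.0.0.0/8 (10.0.0.0 - 10.255.255.255)
  172.16.0.0/12 (172.16.0.0 - 172.31.255.255)
  192.168.0.0/16 (192.168.0.0 - 192.168.255.255)
Public (not in any RFC 1918 range)


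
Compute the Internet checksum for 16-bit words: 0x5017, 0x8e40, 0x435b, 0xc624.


Sum all words (with carry folding):
+ 0x5017 = 0x5017
+ 0x8e40 = 0xde57
+ 0x435b = 0x21b3
+ 0xc624 = 0xe7d7
One's complement: ~0xe7d7
Checksum = 0x1828


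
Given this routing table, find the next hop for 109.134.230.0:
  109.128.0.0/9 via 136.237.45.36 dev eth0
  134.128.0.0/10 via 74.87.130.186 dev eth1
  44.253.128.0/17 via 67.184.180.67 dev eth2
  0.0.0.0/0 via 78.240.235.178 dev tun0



Longest prefix match for 109.134.230.0:
  /9 109.128.0.0: MATCH
  /10 134.128.0.0: no
  /17 44.253.128.0: no
  /0 0.0.0.0: MATCH
Selected: next-hop 136.237.45.36 via eth0 (matched /9)


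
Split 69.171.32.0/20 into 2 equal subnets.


New prefix = 20 + 1 = 21
Each subnet has 2048 addresses
  69.171.32.0/21
  69.171.40.0/21
Subnets: 69.171.32.0/21, 69.171.40.0/21


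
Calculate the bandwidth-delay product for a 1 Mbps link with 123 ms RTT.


BDP = bandwidth * RTT
= 1 Mbps * 123 ms
= 1 * 1e6 * 123 / 1000 bits
= 123000 bits
= 15375 bytes
= 15.0146 KB
BDP = 123000 bits (15375 bytes)


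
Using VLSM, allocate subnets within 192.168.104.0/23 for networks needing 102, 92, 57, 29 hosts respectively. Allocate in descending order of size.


102 hosts -> /25 (126 usable): 192.168.104.0/25
92 hosts -> /25 (126 usable): 192.168.104.128/25
57 hosts -> /26 (62 usable): 192.168.105.0/26
29 hosts -> /27 (30 usable): 192.168.105.64/27
Allocation: 192.168.104.0/25 (102 hosts, 126 usable); 192.168.104.128/25 (92 hosts, 126 usable); 192.168.105.0/26 (57 hosts, 62 usable); 192.168.105.64/27 (29 hosts, 30 usable)


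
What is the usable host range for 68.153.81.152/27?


Network: 68.153.81.128
Broadcast: 68.153.81.159
First usable = network + 1
Last usable = broadcast - 1
Range: 68.153.81.129 to 68.153.81.158


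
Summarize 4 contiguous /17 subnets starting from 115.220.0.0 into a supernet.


Original prefix: /17
Number of subnets: 4 = 2^2
New prefix = 17 - 2 = 15
Supernet: 115.220.0.0/15


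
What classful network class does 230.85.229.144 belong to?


First octet: 230
Binary: 11100110
1110xxxx -> Class D (224-239)
Class D (multicast), default mask N/A


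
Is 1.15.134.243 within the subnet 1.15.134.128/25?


Subnet network: 1.15.134.128
Test IP AND mask: 1.15.134.128
Yes, 1.15.134.243 is in 1.15.134.128/25


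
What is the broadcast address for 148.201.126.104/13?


Network: 148.200.0.0/13
Host bits = 19
Set all host bits to 1:
Broadcast: 148.207.255.255


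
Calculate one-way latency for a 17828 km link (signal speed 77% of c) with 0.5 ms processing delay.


Speed = 0.77 * 3e5 km/s = 231000 km/s
Propagation delay = 17828 / 231000 = 0.0772 s = 77.1775 ms
Processing delay = 0.5 ms
Total one-way latency = 77.6775 ms


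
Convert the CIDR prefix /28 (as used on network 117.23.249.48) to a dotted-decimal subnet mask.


/28 means 28 network bits, 4 host bits
Binary: 11111111111111111111111111110000
Mask: 255.255.255.240


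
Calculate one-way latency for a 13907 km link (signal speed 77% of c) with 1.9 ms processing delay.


Speed = 0.77 * 3e5 km/s = 231000 km/s
Propagation delay = 13907 / 231000 = 0.0602 s = 60.2035 ms
Processing delay = 1.9 ms
Total one-way latency = 62.1035 ms


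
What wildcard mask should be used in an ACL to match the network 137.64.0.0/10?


Subnet mask: 255.192.0.0
Wildcard = 255.255.255.255 - subnet mask
255 - 255 = 0
255 - 192 = 63
255 - 0 = 255
255 - 0 = 255
Wildcard: 0.63.255.255


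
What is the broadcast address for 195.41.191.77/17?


Network: 195.41.128.0/17
Host bits = 15
Set all host bits to 1:
Broadcast: 195.41.255.255


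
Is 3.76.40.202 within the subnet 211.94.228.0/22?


Subnet network: 211.94.228.0
Test IP AND mask: 3.76.40.0
No, 3.76.40.202 is not in 211.94.228.0/22


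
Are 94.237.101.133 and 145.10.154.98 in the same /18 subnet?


Mask: 255.255.192.0
94.237.101.133 AND mask = 94.237.64.0
145.10.154.98 AND mask = 145.10.128.0
No, different subnets (94.237.64.0 vs 145.10.128.0)


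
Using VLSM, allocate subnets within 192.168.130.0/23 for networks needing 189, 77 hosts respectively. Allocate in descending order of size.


189 hosts -> /24 (254 usable): 192.168.130.0/24
77 hosts -> /25 (126 usable): 192.168.131.0/25
Allocation: 192.168.130.0/24 (189 hosts, 254 usable); 192.168.131.0/25 (77 hosts, 126 usable)


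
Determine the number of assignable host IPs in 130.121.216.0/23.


Host bits = 32 - 23 = 9
Total addresses = 2^9 = 512
Usable = total - 2 (network and broadcast)
Usable hosts: 510


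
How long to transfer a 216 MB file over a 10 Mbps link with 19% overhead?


Effective throughput = 10 * (1 - 19/100) = 8.1 Mbps
File size in Mb = 216 * 8 = 1728 Mb
Time = 1728 / 8.1
Time = 213.3333 seconds


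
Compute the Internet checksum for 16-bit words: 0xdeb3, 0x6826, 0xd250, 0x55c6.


Sum all words (with carry folding):
+ 0xdeb3 = 0xdeb3
+ 0x6826 = 0x46da
+ 0xd250 = 0x192b
+ 0x55c6 = 0x6ef1
One's complement: ~0x6ef1
Checksum = 0x910e


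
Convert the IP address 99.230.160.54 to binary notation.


99 = 01100011
230 = 11100110
160 = 10100000
54 = 00110110
Binary: 01100011.11100110.10100000.00110110


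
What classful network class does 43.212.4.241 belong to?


First octet: 43
Binary: 00101011
0xxxxxxx -> Class A (1-126)
Class A, default mask 255.0.0.0 (/8)


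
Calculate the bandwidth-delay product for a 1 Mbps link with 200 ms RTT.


BDP = bandwidth * RTT
= 1 Mbps * 200 ms
= 1 * 1e6 * 200 / 1000 bits
= 200000 bits
= 25000 bytes
= 24.4141 KB
BDP = 200000 bits (25000 bytes)


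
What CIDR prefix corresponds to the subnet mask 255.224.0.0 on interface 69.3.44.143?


Binary: 11111111.11100000.00000000.00000000
Count leading 1s
Prefix: /11


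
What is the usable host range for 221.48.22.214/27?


Network: 221.48.22.192
Broadcast: 221.48.22.223
First usable = network + 1
Last usable = broadcast - 1
Range: 221.48.22.193 to 221.48.22.222


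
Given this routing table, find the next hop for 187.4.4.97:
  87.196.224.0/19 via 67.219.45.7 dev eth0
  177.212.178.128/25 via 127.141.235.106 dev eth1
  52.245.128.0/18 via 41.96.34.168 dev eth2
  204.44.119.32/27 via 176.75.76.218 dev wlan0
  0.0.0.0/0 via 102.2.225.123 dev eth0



Longest prefix match for 187.4.4.97:
  /19 87.196.224.0: no
  /25 177.212.178.128: no
  /18 52.245.128.0: no
  /27 204.44.119.32: no
  /0 0.0.0.0: MATCH
Selected: next-hop 102.2.225.123 via eth0 (matched /0)


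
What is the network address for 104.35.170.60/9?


IP:   01101000.00100011.10101010.00111100
Mask: 11111111.10000000.00000000.00000000
AND operation:
Net:  01101000.00000000.00000000.00000000
Network: 104.0.0.0/9


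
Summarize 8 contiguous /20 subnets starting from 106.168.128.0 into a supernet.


Original prefix: /20
Number of subnets: 8 = 2^3
New prefix = 20 - 3 = 17
Supernet: 106.168.128.0/17


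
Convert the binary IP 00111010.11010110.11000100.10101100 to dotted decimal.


00111010 = 58
11010110 = 214
11000100 = 196
10101100 = 172
IP: 58.214.196.172


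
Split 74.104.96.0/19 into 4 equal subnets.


New prefix = 19 + 2 = 21
Each subnet has 2048 addresses
  74.104.96.0/21
  74.104.104.0/21
  74.104.112.0/21
  74.104.120.0/21
Subnets: 74.104.96.0/21, 74.104.104.0/21, 74.104.112.0/21, 74.104.120.0/21


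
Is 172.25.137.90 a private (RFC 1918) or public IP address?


RFC 1918 private ranges:
  10.0.0.0/8 (10.0.0.0 - 10.255.255.255)
  172.16.0.0/12 (172.16.0.0 - 172.31.255.255)
  192.168.0.0/16 (192.168.0.0 - 192.168.255.255)
Private (in 172.16.0.0/12)


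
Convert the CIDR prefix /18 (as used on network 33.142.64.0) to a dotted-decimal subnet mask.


/18 means 18 network bits, 14 host bits
Binary: 11111111111111111100000000000000
Mask: 255.255.192.0


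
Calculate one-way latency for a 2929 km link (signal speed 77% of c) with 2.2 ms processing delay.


Speed = 0.77 * 3e5 km/s = 231000 km/s
Propagation delay = 2929 / 231000 = 0.0127 s = 12.6797 ms
Processing delay = 2.2 ms
Total one-way latency = 14.8797 ms


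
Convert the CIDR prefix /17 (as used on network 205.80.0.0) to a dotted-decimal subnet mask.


/17 means 17 network bits, 15 host bits
Binary: 11111111111111111000000000000000
Mask: 255.255.128.0


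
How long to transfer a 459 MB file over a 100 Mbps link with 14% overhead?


Effective throughput = 100 * (1 - 14/100) = 86 Mbps
File size in Mb = 459 * 8 = 3672 Mb
Time = 3672 / 86
Time = 42.6977 seconds


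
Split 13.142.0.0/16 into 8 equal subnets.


New prefix = 16 + 3 = 19
Each subnet has 8192 addresses
  13.142.0.0/19
  13.142.32.0/19
  13.142.64.0/19
  13.142.96.0/19
  13.142.128.0/19
  13.142.160.0/19
  13.142.192.0/19
  13.142.224.0/19
Subnets: 13.142.0.0/19, 13.142.32.0/19, 13.142.64.0/19, 13.142.96.0/19, 13.142.128.0/19, 13.142.160.0/19, 13.142.192.0/19, 13.142.224.0/19


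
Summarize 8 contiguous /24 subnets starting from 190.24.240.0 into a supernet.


Original prefix: /24
Number of subnets: 8 = 2^3
New prefix = 24 - 3 = 21
Supernet: 190.24.240.0/21


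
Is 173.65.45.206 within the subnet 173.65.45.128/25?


Subnet network: 173.65.45.128
Test IP AND mask: 173.65.45.128
Yes, 173.65.45.206 is in 173.65.45.128/25


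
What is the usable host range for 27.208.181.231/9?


Network: 27.128.0.0
Broadcast: 27.255.255.255
First usable = network + 1
Last usable = broadcast - 1
Range: 27.128.0.1 to 27.255.255.254


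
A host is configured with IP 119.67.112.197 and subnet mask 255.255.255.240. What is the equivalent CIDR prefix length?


Binary: 11111111.11111111.11111111.11110000
Count leading 1s
Prefix: /28


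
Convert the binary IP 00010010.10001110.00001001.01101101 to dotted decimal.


00010010 = 18
10001110 = 142
00001001 = 9
01101101 = 109
IP: 18.142.9.109


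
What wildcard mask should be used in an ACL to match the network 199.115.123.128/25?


Subnet mask: 255.255.255.128
Wildcard = 255.255.255.255 - subnet mask
255 - 255 = 0
255 - 255 = 0
255 - 255 = 0
255 - 128 = 127
Wildcard: 0.0.0.127


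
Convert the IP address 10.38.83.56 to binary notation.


10 = 00001010
38 = 00100110
83 = 01010011
56 = 00111000
Binary: 00001010.00100110.01010011.00111000


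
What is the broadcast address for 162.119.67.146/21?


Network: 162.119.64.0/21
Host bits = 11
Set all host bits to 1:
Broadcast: 162.119.71.255


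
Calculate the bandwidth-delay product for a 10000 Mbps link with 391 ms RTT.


BDP = bandwidth * RTT
= 10000 Mbps * 391 ms
= 10000 * 1e6 * 391 / 1000 bits
= 3910000000 bits
= 488750000 bytes
= 477294.9219 KB
BDP = 3910000000 bits (488750000 bytes)


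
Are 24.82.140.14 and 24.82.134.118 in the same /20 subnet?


Mask: 255.255.240.0
24.82.140.14 AND mask = 24.82.128.0
24.82.134.118 AND mask = 24.82.128.0
Yes, same subnet (24.82.128.0)


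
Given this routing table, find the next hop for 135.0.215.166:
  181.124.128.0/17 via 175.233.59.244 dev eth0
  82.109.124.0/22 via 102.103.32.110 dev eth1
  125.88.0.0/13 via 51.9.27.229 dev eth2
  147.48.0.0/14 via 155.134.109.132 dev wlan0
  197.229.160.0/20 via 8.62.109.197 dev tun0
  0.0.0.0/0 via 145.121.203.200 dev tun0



Longest prefix match for 135.0.215.166:
  /17 181.124.128.0: no
  /22 82.109.124.0: no
  /13 125.88.0.0: no
  /14 147.48.0.0: no
  /20 197.229.160.0: no
  /0 0.0.0.0: MATCH
Selected: next-hop 145.121.203.200 via tun0 (matched /0)


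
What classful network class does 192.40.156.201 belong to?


First octet: 192
Binary: 11000000
110xxxxx -> Class C (192-223)
Class C, default mask 255.255.255.0 (/24)


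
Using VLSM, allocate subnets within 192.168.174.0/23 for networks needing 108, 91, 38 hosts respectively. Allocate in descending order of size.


108 hosts -> /25 (126 usable): 192.168.174.0/25
91 hosts -> /25 (126 usable): 192.168.174.128/25
38 hosts -> /26 (62 usable): 192.168.175.0/26
Allocation: 192.168.174.0/25 (108 hosts, 126 usable); 192.168.174.128/25 (91 hosts, 126 usable); 192.168.175.0/26 (38 hosts, 62 usable)


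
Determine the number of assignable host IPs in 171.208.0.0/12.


Host bits = 32 - 12 = 20
Total addresses = 2^20 = 1048576
Usable = total - 2 (network and broadcast)
Usable hosts: 1048574


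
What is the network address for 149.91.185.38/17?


IP:   10010101.01011011.10111001.00100110
Mask: 11111111.11111111.10000000.00000000
AND operation:
Net:  10010101.01011011.10000000.00000000
Network: 149.91.128.0/17


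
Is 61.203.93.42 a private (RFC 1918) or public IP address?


RFC 1918 private ranges:
  10.0.0.0/8 (10.0.0.0 - 10.255.255.255)
  172.16.0.0/12 (172.16.0.0 - 172.31.255.255)
  192.168.0.0/16 (192.168.0.0 - 192.168.255.255)
Public (not in any RFC 1918 range)


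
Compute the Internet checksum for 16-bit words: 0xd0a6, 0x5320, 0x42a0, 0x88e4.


Sum all words (with carry folding):
+ 0xd0a6 = 0xd0a6
+ 0x5320 = 0x23c7
+ 0x42a0 = 0x6667
+ 0x88e4 = 0xef4b
One's complement: ~0xef4b
Checksum = 0x10b4


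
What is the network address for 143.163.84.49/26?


IP:   10001111.10100011.01010100.00110001
Mask: 11111111.11111111.11111111.11000000
AND operation:
Net:  10001111.10100011.01010100.00000000
Network: 143.163.84.0/26


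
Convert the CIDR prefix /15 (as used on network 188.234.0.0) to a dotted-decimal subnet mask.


/15 means 15 network bits, 17 host bits
Binary: 11111111111111100000000000000000
Mask: 255.254.0.0


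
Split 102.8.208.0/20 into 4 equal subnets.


New prefix = 20 + 2 = 22
Each subnet has 1024 addresses
  102.8.208.0/22
  102.8.212.0/22
  102.8.216.0/22
  102.8.220.0/22
Subnets: 102.8.208.0/22, 102.8.212.0/22, 102.8.216.0/22, 102.8.220.0/22


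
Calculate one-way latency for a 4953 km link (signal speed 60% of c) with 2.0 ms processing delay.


Speed = 0.6 * 3e5 km/s = 180000 km/s
Propagation delay = 4953 / 180000 = 0.0275 s = 27.5167 ms
Processing delay = 2.0 ms
Total one-way latency = 29.5167 ms


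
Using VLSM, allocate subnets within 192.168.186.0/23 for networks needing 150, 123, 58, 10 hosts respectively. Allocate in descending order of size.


150 hosts -> /24 (254 usable): 192.168.186.0/24
123 hosts -> /25 (126 usable): 192.168.187.0/25
58 hosts -> /26 (62 usable): 192.168.187.128/26
10 hosts -> /28 (14 usable): 192.168.187.192/28
Allocation: 192.168.186.0/24 (150 hosts, 254 usable); 192.168.187.0/25 (123 hosts, 126 usable); 192.168.187.128/26 (58 hosts, 62 usable); 192.168.187.192/28 (10 hosts, 14 usable)
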